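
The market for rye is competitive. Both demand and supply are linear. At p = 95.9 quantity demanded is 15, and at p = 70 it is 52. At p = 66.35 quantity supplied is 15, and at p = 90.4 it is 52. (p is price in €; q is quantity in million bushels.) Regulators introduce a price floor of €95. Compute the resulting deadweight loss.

Demand slope = (70 − 95.9)/(52 − 15) = −0.7, so p = 106.4 − 0.7q.
Supply slope = (90.4 − 66.35)/(52 − 15) = 0.65, so p = 56.6 + 0.65q.
Competitive equilibrium: 106.4 − 0.7q = 56.6 + 0.65q → q* = 36.8889, p* = 80.5778.
At the floor p = 95, quantity demanded = (106.4 − 95)/0.7 = 16.2857.
Sellers' marginal cost at q' = 16.2857: 56.6 + 0.65·16.2857 = 67.1857.
Δq = 36.8889 − 16.2857 = 20.6032; wedge = 95 − 67.1857 = 27.8143.
Welfare loss = ½ × 20.6032 × 27.8143 = €286.53 million.

€286.53 million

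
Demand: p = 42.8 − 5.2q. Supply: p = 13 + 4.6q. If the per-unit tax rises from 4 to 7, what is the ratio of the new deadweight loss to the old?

3.0625

Competitive equilibrium: 42.8 − 5.2q = 13 + 4.6q → q* = 3.0408, p* = 26.9878.
For a per-unit tax t: Δq = t/9.8, so DWL = ½·t·(t/9.8) = t²/19.6.
At t = 4: DWL = 0.816. At t = 7: DWL = 2.5.
Ratio = (7/4)² = 3.0625.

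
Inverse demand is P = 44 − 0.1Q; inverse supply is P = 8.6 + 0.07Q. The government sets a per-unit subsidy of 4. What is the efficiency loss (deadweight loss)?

Competitive equilibrium: 44 − 0.1Q = 8.6 + 0.07Q → Q* = 208.2353, P* = 23.1765.
The subsidy lowers effective supply by 4: P = 4.6 + 0.07Q.
New quantity: 44 − 0.1Q = 4.6 + 0.07Q → Q' = 231.7647.
Overproduction ΔQ = 231.7647 − 208.2353 = 23.5294; wedge = subsidy = 4.
Welfare loss = ½ × 23.5294 × 4 = 47.06.

47.06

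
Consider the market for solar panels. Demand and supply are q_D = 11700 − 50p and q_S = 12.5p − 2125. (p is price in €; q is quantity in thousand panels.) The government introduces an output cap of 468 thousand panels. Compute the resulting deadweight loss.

€1479.20 thousand

In inverse form: demand p = 234 − 0.02q, supply p = 170 + 0.08q.
Competitive equilibrium: 234 − 0.02q = 170 + 0.08q → q* = 640, p* = 221.2.
At q = 468: demand price = 234 − 0.02·468 = 224.64; supply price = 170 + 0.08·468 = 207.44.
Δq = 640 − 468 = 172; wedge = 224.64 − 207.44 = 17.2.
Deadweight loss = ½ × 172 × 17.2 = €1479.20 thousand.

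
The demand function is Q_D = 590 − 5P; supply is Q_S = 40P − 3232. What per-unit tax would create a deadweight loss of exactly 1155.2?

22.8

In inverse form: demand P = 118 − 0.2Q, supply P = 80.8 + 0.025Q.
Competitive equilibrium: 118 − 0.2Q = 80.8 + 0.025Q → Q* = 165.3333, P* = 84.9333.
A tax t gives ΔQ = t/0.225 and wedge t, so DWL = t²/0.45.
t²/0.45 = 1155.2 → t² = 519.84 → t = 22.8.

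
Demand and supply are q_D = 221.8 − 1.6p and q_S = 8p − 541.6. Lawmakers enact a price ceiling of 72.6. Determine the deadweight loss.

1149.55

In inverse form: demand p = 138.625 − 0.625q, supply p = 67.7 + 0.125q.
Competitive equilibrium: 138.625 − 0.625q = 67.7 + 0.125q → q* = 94.5667, p* = 79.5208.
At the ceiling p = 72.6, quantity supplied = (72.6 − 67.7)/0.125 = 39.2.
Willingness to pay at q' = 39.2: 138.625 − 0.625·39.2 = 114.125.
Δq = 94.5667 − 39.2 = 55.3667; wedge = 114.125 − 72.6 = 41.525.
Welfare loss = ½ × 55.3667 × 41.525 = 1149.55.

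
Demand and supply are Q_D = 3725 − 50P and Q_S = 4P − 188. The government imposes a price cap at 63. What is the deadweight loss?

193.42

In inverse form: demand P = 74.5 − 0.02Q, supply P = 47 + 0.25Q.
Competitive equilibrium: 74.5 − 0.02Q = 47 + 0.25Q → Q* = 101.8519, P* = 72.463.
At the ceiling P = 63, quantity supplied = (63 − 47)/0.25 = 64.
Willingness to pay at Q' = 64: 74.5 − 0.02·64 = 73.22.
ΔQ = 101.8519 − 64 = 37.8519; wedge = 73.22 − 63 = 10.22.
DWL = ½ × 37.8519 × 10.22 = 193.42.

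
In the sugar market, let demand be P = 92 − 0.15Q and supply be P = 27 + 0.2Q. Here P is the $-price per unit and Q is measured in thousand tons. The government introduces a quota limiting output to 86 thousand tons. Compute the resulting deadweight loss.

Competitive equilibrium: 92 − 0.15Q = 27 + 0.2Q → Q* = 185.7143, P* = 64.1429.
At Q = 86: demand price = 92 − 0.15·86 = 79.1; supply price = 27 + 0.2·86 = 44.2.
ΔQ = 185.7143 − 86 = 99.7143; wedge = 79.1 − 44.2 = 34.9.
Deadweight loss = ½ × 99.7143 × 34.9 = $1740.01 thousand.

$1740.01 thousand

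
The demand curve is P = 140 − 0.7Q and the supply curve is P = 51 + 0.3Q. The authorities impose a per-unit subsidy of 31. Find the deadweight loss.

480.50

Competitive equilibrium: 140 − 0.7Q = 51 + 0.3Q → Q* = 89, P* = 77.7.
The subsidy lowers effective supply by 31: P = 20 + 0.3Q.
New quantity: 140 − 0.7Q = 20 + 0.3Q → Q' = 120.
Overproduction ΔQ = 120 − 89 = 31; wedge = subsidy = 31.
Deadweight loss = ½ × 31 × 31 = 480.50.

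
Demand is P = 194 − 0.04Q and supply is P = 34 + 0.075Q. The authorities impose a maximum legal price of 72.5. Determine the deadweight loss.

Competitive equilibrium: 194 − 0.04Q = 34 + 0.075Q → Q* = 1391.304348, P* = 138.347826.
At the ceiling P = 72.5, quantity supplied = (72.5 − 34)/0.075 = 513.333333.
Willingness to pay at Q' = 513.333333: 194 − 0.04·513.333333 = 173.466667.
ΔQ = 1391.304348 − 513.333333 = 877.971015; wedge = 173.466667 − 72.5 = 100.966667.
The triangle = ½ × 877.971015 × 100.966667 = 44322.90.

44322.90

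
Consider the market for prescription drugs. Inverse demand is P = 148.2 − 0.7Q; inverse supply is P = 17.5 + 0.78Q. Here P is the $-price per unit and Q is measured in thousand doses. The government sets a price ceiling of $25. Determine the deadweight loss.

Competitive equilibrium: 148.2 − 0.7Q = 17.5 + 0.78Q → Q* = 88.3108, P* = 86.3824.
At the ceiling P = 25, quantity supplied = (25 − 17.5)/0.78 = 9.6154.
Willingness to pay at Q' = 9.6154: 148.2 − 0.7·9.6154 = 141.4692.
ΔQ = 88.3108 − 9.6154 = 78.6954; wedge = 141.4692 − 25 = 116.4692.
The triangle = ½ × 78.6954 × 116.4692 = $4582.80 thousand.

$4582.80 thousand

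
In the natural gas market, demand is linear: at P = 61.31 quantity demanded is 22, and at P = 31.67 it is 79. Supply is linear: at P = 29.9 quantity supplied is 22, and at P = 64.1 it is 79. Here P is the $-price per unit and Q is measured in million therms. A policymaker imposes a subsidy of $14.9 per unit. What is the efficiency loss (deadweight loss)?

Demand slope = (31.67 − 61.31)/(79 − 22) = −0.52, so P = 72.75 − 0.52Q.
Supply slope = (64.1 − 29.9)/(79 − 22) = 0.6, so P = 16.7 + 0.6Q.
Competitive equilibrium: 72.75 − 0.52Q = 16.7 + 0.6Q → Q* = 50.0446, P* = 46.7268.
The subsidy lowers effective supply by 14.9: P = 1.8 + 0.6Q.
New quantity: 72.75 − 0.52Q = 1.8 + 0.6Q → Q' = 63.3482.
Overproduction ΔQ = 63.3482 − 50.0446 = 13.3036; wedge = subsidy = 14.9.
Welfare loss = ½ × 13.3036 × 14.9 = $99.11 million.

$99.11 million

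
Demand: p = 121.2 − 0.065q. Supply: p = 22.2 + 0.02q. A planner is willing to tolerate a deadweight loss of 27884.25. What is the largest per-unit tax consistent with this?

Competitive equilibrium: 121.2 − 0.065q = 22.2 + 0.02q → q* = 1164.7059, p* = 45.4941.
A tax t gives Δq = t/0.085 and wedge t, so DWL = t²/0.17.
t²/0.17 = 27884.25 → t² = 4740.3225 → t = 68.85.

68.85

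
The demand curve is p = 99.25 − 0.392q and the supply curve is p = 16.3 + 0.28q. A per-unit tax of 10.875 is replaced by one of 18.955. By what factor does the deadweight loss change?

Competitive equilibrium: 99.25 − 0.392q = 16.3 + 0.28q → q* = 123.4375, p* = 50.8625.
For a per-unit tax t: Δq = t/0.672, so DWL = ½·t·(t/0.672) = t²/1.344.
At t = 10.875: DWL = 87.995. At t = 18.955: DWL = 267.330.
Ratio = (18.955/10.875)² = 3.038.

3.038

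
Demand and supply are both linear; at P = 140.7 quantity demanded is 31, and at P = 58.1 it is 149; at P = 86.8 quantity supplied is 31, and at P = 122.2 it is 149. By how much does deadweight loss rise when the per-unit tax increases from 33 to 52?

Demand slope = (58.1 − 140.7)/(149 − 31) = −0.7, so P = 162.4 − 0.7Q.
Supply slope = (122.2 − 86.8)/(149 − 31) = 0.3, so P = 77.5 + 0.3Q.
Competitive equilibrium: 162.4 − 0.7Q = 77.5 + 0.3Q → Q* = 84.9, P* = 102.97.
For a per-unit tax t: ΔQ = t/1, so DWL = ½·t·(t/1) = t²/2.
At t = 33: DWL = 544.5. At t = 52: DWL = 1352.
Increase = 1352 − 544.5 = 807.50.

807.50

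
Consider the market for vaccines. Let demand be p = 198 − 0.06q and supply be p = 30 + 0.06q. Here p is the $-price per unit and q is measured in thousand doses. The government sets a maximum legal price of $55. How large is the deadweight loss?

$58016.67 thousand

Competitive equilibrium: 198 − 0.06q = 30 + 0.06q → q* = 1400, p* = 114.
At the ceiling p = 55, quantity supplied = (55 − 30)/0.06 = 416.66667.
Willingness to pay at q' = 416.66667: 198 − 0.06·416.66667 = 173.
Δq = 1400 − 416.66667 = 983.33333; wedge = 173 − 55 = 118.
DWL = ½ × 983.33333 × 118 = $58016.67 thousand.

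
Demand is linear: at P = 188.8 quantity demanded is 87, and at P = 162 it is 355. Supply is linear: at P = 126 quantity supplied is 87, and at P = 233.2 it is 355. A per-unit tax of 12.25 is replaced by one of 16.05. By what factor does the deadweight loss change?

Demand slope = (162 − 188.8)/(355 − 87) = −0.1, so P = 197.5 − 0.1Q.
Supply slope = (233.2 − 126)/(355 − 87) = 0.4, so P = 91.2 + 0.4Q.
Competitive equilibrium: 197.5 − 0.1Q = 91.2 + 0.4Q → Q* = 212.6, P* = 176.24.
For a per-unit tax t: ΔQ = t/0.5, so DWL = ½·t·(t/0.5) = t²/1.
At t = 12.25: DWL = 150.0625. At t = 16.05: DWL = 257.6025.
Ratio = (16.05/12.25)² = 1.717.

1.717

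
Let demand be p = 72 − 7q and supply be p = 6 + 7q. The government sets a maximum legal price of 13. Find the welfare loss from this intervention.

96.57

Competitive equilibrium: 72 − 7q = 6 + 7q → q* = 4.7143, p* = 39.
At the ceiling p = 13, quantity supplied = (13 − 6)/7 = 1.
Willingness to pay at q' = 1: 72 − 7·1 = 65.
Δq = 4.7143 − 1 = 3.7143; wedge = 65 − 13 = 52.
Welfare loss = ½ × 3.7143 × 52 = 96.57.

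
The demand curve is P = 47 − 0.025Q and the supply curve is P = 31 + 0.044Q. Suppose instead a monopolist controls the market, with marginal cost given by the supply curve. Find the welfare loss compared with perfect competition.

Competitive equilibrium: 47 − 0.025Q = 31 + 0.044Q → Q* = 231.88406, P* = 41.2029.
Marginal revenue: MR = 47 − 0.05Q. Set MR = MC: 47 − 0.05Q = 31 + 0.044Q → Q_m = 170.21277.
Price P_m = 47 − 0.025·170.21277 = 42.74468; MC(Q_m) = 31 + 0.044·170.21277 = 38.48936.
Competitive Q* = 231.88406, so ΔQ = 61.67129; wedge = 42.74468 − 38.48936 = 4.25532.
Deadweight loss = ½ × 61.67129 × 4.25532 = 131.22.

131.22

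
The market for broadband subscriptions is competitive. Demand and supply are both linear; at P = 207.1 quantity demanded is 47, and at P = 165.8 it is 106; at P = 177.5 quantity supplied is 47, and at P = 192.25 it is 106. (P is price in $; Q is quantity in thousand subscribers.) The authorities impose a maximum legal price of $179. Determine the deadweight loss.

$300.64 thousand

Demand slope = (165.8 − 207.1)/(106 − 47) = −0.7, so P = 240 − 0.7Q.
Supply slope = (192.25 − 177.5)/(106 − 47) = 0.25, so P = 165.75 + 0.25Q.
Competitive equilibrium: 240 − 0.7Q = 165.75 + 0.25Q → Q* = 78.1579, P* = 185.2895.
At the ceiling P = 179, quantity supplied = (179 − 165.75)/0.25 = 53.
Willingness to pay at Q' = 53: 240 − 0.7·53 = 202.9.
ΔQ = 78.1579 − 53 = 25.1579; wedge = 202.9 − 179 = 23.9.
Deadweight loss = ½ × 25.1579 × 23.9 = $300.64 thousand.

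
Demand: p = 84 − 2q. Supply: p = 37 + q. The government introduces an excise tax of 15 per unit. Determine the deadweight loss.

37.50

Competitive equilibrium: 84 − 2q = 37 + q → q* = 15.6667, p* = 52.6667.
With the tax, the buyer price exceeds the seller price by 15: (84 − 2q) − (37 + q) = 15 → q' = 10.6667.
Δq = 15.6667 − 10.6667 = 5; the wedge equals the tax, 15.
DWL = ½ × 5 × 15 = 37.50.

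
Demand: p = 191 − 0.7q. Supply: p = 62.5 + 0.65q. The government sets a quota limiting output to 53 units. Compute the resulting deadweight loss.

Competitive equilibrium: 191 − 0.7q = 62.5 + 0.65q → q* = 95.1852, p* = 124.3704.
At q = 53: demand price = 191 − 0.7·53 = 153.9; supply price = 62.5 + 0.65·53 = 96.95.
Δq = 95.1852 − 53 = 42.1852; wedge = 153.9 − 96.95 = 56.95.
Deadweight loss = ½ × 42.1852 × 56.95 = 1201.22.

1201.22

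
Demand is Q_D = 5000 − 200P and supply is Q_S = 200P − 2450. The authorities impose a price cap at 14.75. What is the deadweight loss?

3003.125

In inverse form: demand P = 25 − 0.005Q, supply P = 12.25 + 0.005Q.
Competitive equilibrium: 25 − 0.005Q = 12.25 + 0.005Q → Q* = 1275, P* = 18.625.
At the ceiling P = 14.75, quantity supplied = (14.75 − 12.25)/0.005 = 500.
Willingness to pay at Q' = 500: 25 − 0.005·500 = 22.5.
ΔQ = 1275 − 500 = 775; wedge = 22.5 − 14.75 = 7.75.
Deadweight loss = ½ × 775 × 7.75 = 3003.125.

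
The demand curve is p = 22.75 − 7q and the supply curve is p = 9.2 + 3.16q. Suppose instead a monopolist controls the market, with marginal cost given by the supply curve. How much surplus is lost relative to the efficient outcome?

Competitive equilibrium: 22.75 − 7q = 9.2 + 3.16q → q* = 1.3337, p* = 13.4144.
Marginal revenue: MR = 22.75 − 14q. Set MR = MC: 22.75 − 14q = 9.2 + 3.16q → q_m = 0.7896.
Price p_m = 22.75 − 7·0.7896 = 17.2228; MC(q_m) = 9.2 + 3.16·0.7896 = 11.6951.
Competitive q* = 1.3337, so Δq = 0.5441; wedge = 17.2228 − 11.6951 = 5.5277.
DWL = ½ × 0.5441 × 5.5277 = 1.50.

1.50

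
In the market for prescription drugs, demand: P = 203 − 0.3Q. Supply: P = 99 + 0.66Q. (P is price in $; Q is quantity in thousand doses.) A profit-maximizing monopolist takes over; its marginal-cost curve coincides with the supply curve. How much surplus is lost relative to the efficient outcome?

$319.35 thousand

Competitive equilibrium: 203 − 0.3Q = 99 + 0.66Q → Q* = 108.3333, P* = 170.5.
Marginal revenue: MR = 203 − 0.6Q. Set MR = MC: 203 − 0.6Q = 99 + 0.66Q → Q_m = 82.5397.
Price P_m = 203 − 0.3·82.5397 = 178.2381; MC(Q_m) = 99 + 0.66·82.5397 = 153.4762.
Competitive Q* = 108.3333, so ΔQ = 25.7936; wedge = 178.2381 − 153.4762 = 24.7619.
DWL = ½ × 25.7936 × 24.7619 = $319.35 thousand.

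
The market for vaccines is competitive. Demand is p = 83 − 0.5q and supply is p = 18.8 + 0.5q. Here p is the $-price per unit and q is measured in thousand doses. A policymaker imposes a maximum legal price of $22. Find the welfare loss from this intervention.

$1670.42 thousand

Competitive equilibrium: 83 − 0.5q = 18.8 + 0.5q → q* = 64.2, p* = 50.9.
At the ceiling p = 22, quantity supplied = (22 − 18.8)/0.5 = 6.4.
Willingness to pay at q' = 6.4: 83 − 0.5·6.4 = 79.8.
Δq = 64.2 − 6.4 = 57.8; wedge = 79.8 − 22 = 57.8.
Welfare loss = ½ × 57.8 × 57.8 = $1670.42 thousand.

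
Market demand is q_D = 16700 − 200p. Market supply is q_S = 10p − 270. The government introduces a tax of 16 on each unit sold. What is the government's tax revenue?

In inverse form: demand p = 83.5 − 0.005q, supply p = 27 + 0.1q.
Competitive equilibrium: 83.5 − 0.005q = 27 + 0.1q → q* = 538.0952, p* = 80.8095.
With the tax, the buyer price exceeds the seller price by 16: (83.5 − 0.005q) − (27 + 0.1q) = 16 → q' = 385.7143.
Tax revenue = 16 × 385.7143 = 6171.43.

6171.43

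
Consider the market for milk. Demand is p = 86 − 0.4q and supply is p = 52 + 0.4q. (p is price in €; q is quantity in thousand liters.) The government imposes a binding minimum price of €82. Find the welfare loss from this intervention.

Competitive equilibrium: 86 − 0.4q = 52 + 0.4q → q* = 42.5, p* = 69.
At the floor p = 82, quantity demanded = (86 − 82)/0.4 = 10.
Sellers' marginal cost at q' = 10: 52 + 0.4·10 = 56.
Δq = 42.5 − 10 = 32.5; wedge = 82 − 56 = 26.
The triangle = ½ × 32.5 × 26 = €422.50 thousand.

€422.50 thousand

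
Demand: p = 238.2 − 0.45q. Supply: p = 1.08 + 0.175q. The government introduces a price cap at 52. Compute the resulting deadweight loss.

Competitive equilibrium: 238.2 − 0.45q = 1.08 + 0.175q → q* = 379.392, p* = 67.4736.
At the ceiling p = 52, quantity supplied = (52 − 1.08)/0.175 = 290.9714.
Willingness to pay at q' = 290.9714: 238.2 − 0.45·290.9714 = 107.2629.
Δq = 379.392 − 290.9714 = 88.4206; wedge = 107.2629 − 52 = 55.2629.
DWL = ½ × 88.4206 × 55.2629 = 2443.19.

2443.19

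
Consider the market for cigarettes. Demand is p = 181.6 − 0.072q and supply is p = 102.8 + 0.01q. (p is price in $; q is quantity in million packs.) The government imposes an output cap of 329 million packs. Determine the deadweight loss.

Competitive equilibrium: 181.6 − 0.072q = 102.8 + 0.01q → q* = 960.9756, p* = 112.4098.
At q = 329: demand price = 181.6 − 0.072·329 = 157.912; supply price = 102.8 + 0.01·329 = 106.09.
Δq = 960.9756 − 329 = 631.9756; wedge = 157.912 − 106.09 = 51.822.
Welfare loss = ½ × 631.9756 × 51.822 = $16375.12 million.

$16375.12 million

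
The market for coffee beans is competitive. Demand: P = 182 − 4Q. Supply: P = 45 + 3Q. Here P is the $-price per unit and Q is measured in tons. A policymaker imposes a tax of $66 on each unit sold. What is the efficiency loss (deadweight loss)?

$311.14

Competitive equilibrium: 182 − 4Q = 45 + 3Q → Q* = 19.5714, P* = 103.7143.
With the tax, the buyer price exceeds the seller price by 66: (182 − 4Q) − (45 + 3Q) = 66 → Q' = 10.1429.
ΔQ = 19.5714 − 10.1429 = 9.4285; the wedge equals the tax, 66.
Welfare loss = ½ × 9.4285 × 66 = $311.14.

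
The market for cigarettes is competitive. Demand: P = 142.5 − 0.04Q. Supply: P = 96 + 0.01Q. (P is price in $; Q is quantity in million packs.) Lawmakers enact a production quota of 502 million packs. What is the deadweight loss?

$4579.60 million

Competitive equilibrium: 142.5 − 0.04Q = 96 + 0.01Q → Q* = 930, P* = 105.3.
At Q = 502: demand price = 142.5 − 0.04·502 = 122.42; supply price = 96 + 0.01·502 = 101.02.
ΔQ = 930 − 502 = 428; wedge = 122.42 − 101.02 = 21.4.
DWL = ½ × 428 × 21.4 = $4579.60 million.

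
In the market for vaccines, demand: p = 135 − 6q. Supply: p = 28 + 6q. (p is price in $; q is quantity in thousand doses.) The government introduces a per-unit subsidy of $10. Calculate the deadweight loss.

Competitive equilibrium: 135 − 6q = 28 + 6q → q* = 8.9167, p* = 81.5.
The subsidy lowers effective supply by 10: p = 18 + 6q.
New quantity: 135 − 6q = 18 + 6q → q' = 9.75.
Overproduction Δq = 9.75 − 8.9167 = 0.8333; wedge = subsidy = 10.
The triangle = ½ × 0.8333 × 10 = $4.17 thousand.

$4.17 thousand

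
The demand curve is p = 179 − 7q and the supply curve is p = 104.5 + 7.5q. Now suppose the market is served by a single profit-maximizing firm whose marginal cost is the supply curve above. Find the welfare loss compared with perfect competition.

20.29

Competitive equilibrium: 179 − 7q = 104.5 + 7.5q → q* = 5.1379, p* = 143.0345.
Marginal revenue: MR = 179 − 14q. Set MR = MC: 179 − 14q = 104.5 + 7.5q → q_m = 3.4651.
Price p_m = 179 − 7·3.4651 = 154.7443; MC(q_m) = 104.5 + 7.5·3.4651 = 130.4883.
Competitive q* = 5.1379, so Δq = 1.6728; wedge = 154.7443 − 130.4883 = 24.256.
The triangle = ½ × 1.6728 × 24.256 = 20.29.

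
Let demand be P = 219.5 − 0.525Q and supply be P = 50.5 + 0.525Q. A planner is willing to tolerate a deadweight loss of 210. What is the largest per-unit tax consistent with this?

21

Competitive equilibrium: 219.5 − 0.525Q = 50.5 + 0.525Q → Q* = 160.9524, P* = 135.
A tax t gives ΔQ = t/1.05 and wedge t, so DWL = t²/2.1.
t²/2.1 = 210 → t² = 441 → t = 21.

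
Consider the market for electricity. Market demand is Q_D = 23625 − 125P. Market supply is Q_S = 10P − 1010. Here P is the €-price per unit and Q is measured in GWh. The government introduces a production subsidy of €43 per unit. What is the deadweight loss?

In inverse form: demand P = 189 − 0.008Q, supply P = 101 + 0.1Q.
Competitive equilibrium: 189 − 0.008Q = 101 + 0.1Q → Q* = 814.8148, P* = 182.4815.
The subsidy lowers effective supply by 43: P = 58 + 0.1Q.
New quantity: 189 − 0.008Q = 58 + 0.1Q → Q' = 1212.963.
Overproduction ΔQ = 1212.963 − 814.8148 = 398.1482; wedge = subsidy = 43.
DWL = ½ × 398.1482 × 43 = €8560.19.

€8560.19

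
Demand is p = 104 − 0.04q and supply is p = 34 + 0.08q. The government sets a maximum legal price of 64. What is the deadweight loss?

2604.17

Competitive equilibrium: 104 − 0.04q = 34 + 0.08q → q* = 583.3333, p* = 80.6667.
At the ceiling p = 64, quantity supplied = (64 − 34)/0.08 = 375.
Willingness to pay at q' = 375: 104 − 0.04·375 = 89.
Δq = 583.3333 − 375 = 208.3333; wedge = 89 − 64 = 25.
Deadweight loss = ½ × 208.3333 × 25 = 2604.17.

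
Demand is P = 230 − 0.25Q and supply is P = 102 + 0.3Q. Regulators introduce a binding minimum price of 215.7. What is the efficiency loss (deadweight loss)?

8472.70

Competitive equilibrium: 230 − 0.25Q = 102 + 0.3Q → Q* = 232.7273, P* = 171.8182.
At the floor P = 215.7, quantity demanded = (230 − 215.7)/0.25 = 57.2.
Sellers' marginal cost at Q' = 57.2: 102 + 0.3·57.2 = 119.16.
ΔQ = 232.7273 − 57.2 = 175.5273; wedge = 215.7 − 119.16 = 96.54.
The triangle = ½ × 175.5273 × 96.54 = 8472.70.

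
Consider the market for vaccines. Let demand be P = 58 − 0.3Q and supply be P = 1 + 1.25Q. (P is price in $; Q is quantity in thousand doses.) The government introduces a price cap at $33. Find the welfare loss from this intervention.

Competitive equilibrium: 58 − 0.3Q = 1 + 1.25Q → Q* = 36.7742, P* = 46.9677.
At the ceiling P = 33, quantity supplied = (33 − 1)/1.25 = 25.6.
Willingness to pay at Q' = 25.6: 58 − 0.3·25.6 = 50.32.
ΔQ = 36.7742 − 25.6 = 11.1742; wedge = 50.32 − 33 = 17.32.
DWL = ½ × 11.1742 × 17.32 = $96.77 thousand.

$96.77 thousand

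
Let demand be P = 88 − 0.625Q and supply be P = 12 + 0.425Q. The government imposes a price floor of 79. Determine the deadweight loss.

Competitive equilibrium: 88 − 0.625Q = 12 + 0.425Q → Q* = 72.381, P* = 42.7619.
At the floor P = 79, quantity demanded = (88 − 79)/0.625 = 14.4.
Sellers' marginal cost at Q' = 14.4: 12 + 0.425·14.4 = 18.12.
ΔQ = 72.381 − 14.4 = 57.981; wedge = 79 − 18.12 = 60.88.
The triangle = ½ × 57.981 × 60.88 = 1764.94.

1764.94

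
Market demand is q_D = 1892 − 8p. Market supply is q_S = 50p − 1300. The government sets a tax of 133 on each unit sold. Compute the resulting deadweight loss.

In inverse form: demand p = 236.5 − 0.125q, supply p = 26 + 0.02q.
Competitive equilibrium: 236.5 − 0.125q = 26 + 0.02q → q* = 1451.7241, p* = 55.0345.
With the tax, the buyer price exceeds the seller price by 133: (236.5 − 0.125q) − (26 + 0.02q) = 133 → q' = 534.4828.
Δq = 1451.7241 − 534.4828 = 917.2413; the wedge equals the tax, 133.
Deadweight loss = ½ × 917.2413 × 133 = 60996.55.

60996.55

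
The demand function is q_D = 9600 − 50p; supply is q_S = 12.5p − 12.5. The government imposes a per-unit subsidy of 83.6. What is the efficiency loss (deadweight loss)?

34944.80

In inverse form: demand p = 192 − 0.02q, supply p = 1 + 0.08q.
Competitive equilibrium: 192 − 0.02q = 1 + 0.08q → q* = 1910, p* = 153.8.
The subsidy lowers effective supply by 83.6: p = 0.08q − 82.6.
New quantity: 192 − 0.02q = 0.08q − 82.6 → q' = 2746.
Overproduction Δq = 2746 − 1910 = 836; wedge = subsidy = 83.6.
Welfare loss = ½ × 836 × 83.6 = 34944.80.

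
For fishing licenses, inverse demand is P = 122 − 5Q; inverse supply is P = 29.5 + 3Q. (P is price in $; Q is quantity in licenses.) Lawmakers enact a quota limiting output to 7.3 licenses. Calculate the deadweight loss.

Competitive equilibrium: 122 − 5Q = 29.5 + 3Q → Q* = 11.5625, P* = 64.1875.
At Q = 7.3: demand price = 122 − 5·7.3 = 85.5; supply price = 29.5 + 3·7.3 = 51.4.
ΔQ = 11.5625 − 7.3 = 4.2625; wedge = 85.5 − 51.4 = 34.1.
Deadweight loss = ½ × 4.2625 × 34.1 = $72.68.

$72.68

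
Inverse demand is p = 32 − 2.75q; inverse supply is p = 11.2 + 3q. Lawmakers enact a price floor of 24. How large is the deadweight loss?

1.44

Competitive equilibrium: 32 − 2.75q = 11.2 + 3q → q* = 3.6174, p* = 22.0522.
At the floor p = 24, quantity demanded = (32 − 24)/2.75 = 2.9091.
Sellers' marginal cost at q' = 2.9091: 11.2 + 3·2.9091 = 19.9273.
Δq = 3.6174 − 2.9091 = 0.7083; wedge = 24 − 19.9273 = 4.0727.
Welfare loss = ½ × 0.7083 × 4.0727 = 1.44.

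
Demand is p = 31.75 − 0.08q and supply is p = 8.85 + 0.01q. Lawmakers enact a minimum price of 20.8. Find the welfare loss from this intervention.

Competitive equilibrium: 31.75 − 0.08q = 8.85 + 0.01q → q* = 254.44444, p* = 11.39444.
At the floor p = 20.8, quantity demanded = (31.75 − 20.8)/0.08 = 136.875.
Sellers' marginal cost at q' = 136.875: 8.85 + 0.01·136.875 = 10.21875.
Δq = 254.44444 − 136.875 = 117.56944; wedge = 20.8 − 10.21875 = 10.58125.
Welfare loss = ½ × 117.56944 × 10.58125 = 622.02.

622.02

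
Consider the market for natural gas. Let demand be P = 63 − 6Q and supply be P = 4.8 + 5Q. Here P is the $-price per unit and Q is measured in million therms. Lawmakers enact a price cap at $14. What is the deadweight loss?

Competitive equilibrium: 63 − 6Q = 4.8 + 5Q → Q* = 5.2909, P* = 31.2545.
At the ceiling P = 14, quantity supplied = (14 − 4.8)/5 = 1.84.
Willingness to pay at Q' = 1.84: 63 − 6·1.84 = 51.96.
ΔQ = 5.2909 − 1.84 = 3.4509; wedge = 51.96 − 14 = 37.96.
DWL = ½ × 3.4509 × 37.96 = $65.50 million.

$65.50 million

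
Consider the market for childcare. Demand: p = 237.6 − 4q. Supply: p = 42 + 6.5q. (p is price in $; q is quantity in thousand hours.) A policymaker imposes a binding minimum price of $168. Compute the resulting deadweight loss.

Competitive equilibrium: 237.6 − 4q = 42 + 6.5q → q* = 18.6286, p* = 163.0857.
At the floor p = 168, quantity demanded = (237.6 − 168)/4 = 17.4.
Sellers' marginal cost at q' = 17.4: 42 + 6.5·17.4 = 155.1.
Δq = 18.6286 − 17.4 = 1.2286; wedge = 168 − 155.1 = 12.9.
The triangle = ½ × 1.2286 × 12.9 = $7.92 thousand.

$7.92 thousand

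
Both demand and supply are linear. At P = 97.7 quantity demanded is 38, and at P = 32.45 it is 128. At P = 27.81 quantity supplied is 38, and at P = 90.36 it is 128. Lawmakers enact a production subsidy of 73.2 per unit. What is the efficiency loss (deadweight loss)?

1886.70

Demand slope = (32.45 − 97.7)/(128 − 38) = −0.725, so P = 125.25 − 0.725Q.
Supply slope = (90.36 − 27.81)/(128 − 38) = 0.695, so P = 1.4 + 0.695Q.
Competitive equilibrium: 125.25 − 0.725Q = 1.4 + 0.695Q → Q* = 87.2183, P* = 62.0167.
The subsidy lowers effective supply by 73.2: P = 0.695Q − 71.8.
New quantity: 125.25 − 0.725Q = 0.695Q − 71.8 → Q' = 138.7676.
Overproduction ΔQ = 138.7676 − 87.2183 = 51.5493; wedge = subsidy = 73.2.
Welfare loss = ½ × 51.5493 × 73.2 = 1886.70.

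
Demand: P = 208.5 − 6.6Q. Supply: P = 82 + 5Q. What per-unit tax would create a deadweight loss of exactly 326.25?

87

Competitive equilibrium: 208.5 − 6.6Q = 82 + 5Q → Q* = 10.9052, P* = 136.5259.
A tax t gives ΔQ = t/11.6 and wedge t, so DWL = t²/23.2.
t²/23.2 = 326.25 → t² = 7569 → t = 87.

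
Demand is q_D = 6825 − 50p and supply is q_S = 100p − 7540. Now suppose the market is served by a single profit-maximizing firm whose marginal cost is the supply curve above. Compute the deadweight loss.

In inverse form: demand p = 136.5 − 0.02q, supply p = 75.4 + 0.01q.
Competitive equilibrium: 136.5 − 0.02q = 75.4 + 0.01q → q* = 2036.6667, p* = 95.7667.
Marginal revenue: MR = 136.5 − 0.04q. Set MR = MC: 136.5 − 0.04q = 75.4 + 0.01q → q_m = 1222.
Price p_m = 136.5 − 0.02·1222 = 112.06; MC(q_m) = 75.4 + 0.01·1222 = 87.62.
Competitive q* = 2036.6667, so Δq = 814.6667; wedge = 112.06 − 87.62 = 24.44.
DWL = ½ × 814.6667 × 24.44 = 9955.23.

9955.23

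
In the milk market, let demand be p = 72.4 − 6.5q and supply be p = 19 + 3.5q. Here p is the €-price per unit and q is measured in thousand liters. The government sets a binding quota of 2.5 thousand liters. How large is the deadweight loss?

€40.328 thousand

Competitive equilibrium: 72.4 − 6.5q = 19 + 3.5q → q* = 5.34, p* = 37.69.
At q = 2.5: demand price = 72.4 − 6.5·2.5 = 56.15; supply price = 19 + 3.5·2.5 = 27.75.
Δq = 5.34 − 2.5 = 2.84; wedge = 56.15 − 27.75 = 28.4.
Deadweight loss = ½ × 2.84 × 28.4 = €40.328 thousand.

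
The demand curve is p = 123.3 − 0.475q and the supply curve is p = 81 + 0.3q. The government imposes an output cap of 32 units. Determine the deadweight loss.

Competitive equilibrium: 123.3 − 0.475q = 81 + 0.3q → q* = 54.5806, p* = 97.3742.
At q = 32: demand price = 123.3 − 0.475·32 = 108.1; supply price = 81 + 0.3·32 = 90.6.
Δq = 54.5806 − 32 = 22.5806; wedge = 108.1 − 90.6 = 17.5.
Deadweight loss = ½ × 22.5806 × 17.5 = 197.58.

197.58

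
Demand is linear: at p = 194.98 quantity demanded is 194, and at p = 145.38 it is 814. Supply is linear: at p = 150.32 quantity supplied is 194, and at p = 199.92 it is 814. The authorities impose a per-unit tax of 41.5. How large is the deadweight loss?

Demand slope = (145.38 − 194.98)/(814 − 194) = −0.08, so p = 210.5 − 0.08q.
Supply slope = (199.92 − 150.32)/(814 − 194) = 0.08, so p = 134.8 + 0.08q.
Competitive equilibrium: 210.5 − 0.08q = 134.8 + 0.08q → q* = 473.125, p* = 172.65.
With the tax, the buyer price exceeds the seller price by 41.5: (210.5 − 0.08q) − (134.8 + 0.08q) = 41.5 → q' = 213.75.
Δq = 473.125 − 213.75 = 259.375; the wedge equals the tax, 41.5.
The triangle = ½ × 259.375 × 41.5 = 5382.03.

5382.03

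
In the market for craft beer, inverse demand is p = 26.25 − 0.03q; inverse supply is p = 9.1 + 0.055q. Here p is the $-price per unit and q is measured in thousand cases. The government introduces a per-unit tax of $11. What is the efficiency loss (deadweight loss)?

Competitive equilibrium: 26.25 − 0.03q = 9.1 + 0.055q → q* = 201.7647, p* = 20.1971.
With the tax, the buyer price exceeds the seller price by 11: (26.25 − 0.03q) − (9.1 + 0.055q) = 11 → q' = 72.3529.
Δq = 201.7647 − 72.3529 = 129.4118; the wedge equals the tax, 11.
Welfare loss = ½ × 129.4118 × 11 = $711.76 thousand.

$711.76 thousand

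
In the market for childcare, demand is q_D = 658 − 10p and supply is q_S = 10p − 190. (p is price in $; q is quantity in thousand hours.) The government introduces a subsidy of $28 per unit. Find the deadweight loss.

$1960 thousand

In inverse form: demand p = 65.8 − 0.1q, supply p = 19 + 0.1q.
Competitive equilibrium: 65.8 − 0.1q = 19 + 0.1q → q* = 234, p* = 42.4.
The subsidy lowers effective supply by 28: p = 0.1q − 9.
New quantity: 65.8 − 0.1q = 0.1q − 9 → q' = 374.
Overproduction Δq = 374 − 234 = 140; wedge = subsidy = 28.
Deadweight loss = ½ × 140 × 28 = $1960 thousand.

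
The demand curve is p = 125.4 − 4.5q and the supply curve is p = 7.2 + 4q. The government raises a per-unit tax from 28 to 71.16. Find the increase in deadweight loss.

Competitive equilibrium: 125.4 − 4.5q = 7.2 + 4q → q* = 13.9059, p* = 62.8235.
For a per-unit tax t: Δq = t/8.5, so DWL = ½·t·(t/8.5) = t²/17.
At t = 28: DWL = 46.118. At t = 71.16: DWL = 297.867.
Increase = 297.867 − 46.118 = 251.75.

251.75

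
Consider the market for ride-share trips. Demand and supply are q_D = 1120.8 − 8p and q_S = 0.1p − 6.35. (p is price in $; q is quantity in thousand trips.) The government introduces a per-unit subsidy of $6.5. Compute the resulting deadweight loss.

$2.09 thousand

In inverse form: demand p = 140.1 − 0.125q, supply p = 63.5 + 10q.
Competitive equilibrium: 140.1 − 0.125q = 63.5 + 10q → q* = 7.5654, p* = 139.1543.
The subsidy lowers effective supply by 6.5: p = 57 + 10q.
New quantity: 140.1 − 0.125q = 57 + 10q → q' = 8.2074.
Overproduction Δq = 8.2074 − 7.5654 = 0.642; wedge = subsidy = 6.5.
Deadweight loss = ½ × 0.642 × 6.5 = $2.09 thousand.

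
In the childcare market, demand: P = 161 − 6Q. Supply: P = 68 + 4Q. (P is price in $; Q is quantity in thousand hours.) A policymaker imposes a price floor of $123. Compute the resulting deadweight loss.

$44.01 thousand

Competitive equilibrium: 161 − 6Q = 68 + 4Q → Q* = 9.3, P* = 105.2.
At the floor P = 123, quantity demanded = (161 − 123)/6 = 6.3333.
Sellers' marginal cost at Q' = 6.3333: 68 + 4·6.3333 = 93.3332.
ΔQ = 9.3 − 6.3333 = 2.9667; wedge = 123 − 93.3332 = 29.6668.
DWL = ½ × 2.9667 × 29.6668 = $44.01 thousand.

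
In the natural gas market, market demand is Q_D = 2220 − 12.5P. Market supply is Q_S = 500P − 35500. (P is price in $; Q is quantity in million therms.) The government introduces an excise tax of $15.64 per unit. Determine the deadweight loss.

$1491.52 million

In inverse form: demand P = 177.6 − 0.08Q, supply P = 71 + 0.002Q.
Competitive equilibrium: 177.6 − 0.08Q = 71 + 0.002Q → Q* = 1300, P* = 73.6.
With the tax, the buyer price exceeds the seller price by 15.64: (177.6 − 0.08Q) − (71 + 0.002Q) = 15.64 → Q' = 1109.2683.
ΔQ = 1300 − 1109.2683 = 190.7317; the wedge equals the tax, 15.64.
Welfare loss = ½ × 190.7317 × 15.64 = $1491.52 million.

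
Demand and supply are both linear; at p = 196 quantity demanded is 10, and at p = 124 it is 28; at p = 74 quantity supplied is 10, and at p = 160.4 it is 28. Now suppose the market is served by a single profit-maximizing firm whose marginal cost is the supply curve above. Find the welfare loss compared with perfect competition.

244.70

Demand slope = (124 − 196)/(28 − 10) = −4, so p = 236 − 4q.
Supply slope = (160.4 − 74)/(28 − 10) = 4.8, so p = 26 + 4.8q.
Competitive equilibrium: 236 − 4q = 26 + 4.8q → q* = 23.86364, p* = 140.54545.
Marginal revenue: MR = 236 − 8q. Set MR = MC: 236 − 8q = 26 + 4.8q → q_m = 16.40625.
Price p_m = 236 − 4·16.40625 = 170.375; MC(q_m) = 26 + 4.8·16.40625 = 104.75.
Competitive q* = 23.86364, so Δq = 7.45739; wedge = 170.375 − 104.75 = 65.625.
Deadweight loss = ½ × 7.45739 × 65.625 = 244.70.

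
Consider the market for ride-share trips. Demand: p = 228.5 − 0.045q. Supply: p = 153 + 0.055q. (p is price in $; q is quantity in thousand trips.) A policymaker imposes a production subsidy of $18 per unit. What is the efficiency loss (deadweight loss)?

$1620 thousand

Competitive equilibrium: 228.5 − 0.045q = 153 + 0.055q → q* = 755, p* = 194.525.
The subsidy lowers effective supply by 18: p = 135 + 0.055q.
New quantity: 228.5 − 0.045q = 135 + 0.055q → q' = 935.
Overproduction Δq = 935 − 755 = 180; wedge = subsidy = 18.
The triangle = ½ × 180 × 18 = $1620 thousand.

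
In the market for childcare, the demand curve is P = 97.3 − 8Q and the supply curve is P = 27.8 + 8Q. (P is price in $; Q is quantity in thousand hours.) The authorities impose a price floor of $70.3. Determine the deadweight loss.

Competitive equilibrium: 97.3 − 8Q = 27.8 + 8Q → Q* = 4.3438, P* = 62.55.
At the floor P = 70.3, quantity demanded = (97.3 − 70.3)/8 = 3.375.
Sellers' marginal cost at Q' = 3.375: 27.8 + 8·3.375 = 54.8.
ΔQ = 4.3438 − 3.375 = 0.9688; wedge = 70.3 − 54.8 = 15.5.
The triangle = ½ × 0.9688 × 15.5 = $7.51 thousand.

$7.51 thousand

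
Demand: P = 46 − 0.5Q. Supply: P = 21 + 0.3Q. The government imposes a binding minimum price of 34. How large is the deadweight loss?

Competitive equilibrium: 46 − 0.5Q = 21 + 0.3Q → Q* = 31.25, P* = 30.375.
At the floor P = 34, quantity demanded = (46 − 34)/0.5 = 24.
Sellers' marginal cost at Q' = 24: 21 + 0.3·24 = 28.2.
ΔQ = 31.25 − 24 = 7.25; wedge = 34 − 28.2 = 5.8.
Deadweight loss = ½ × 7.25 × 5.8 = 21.025.

21.025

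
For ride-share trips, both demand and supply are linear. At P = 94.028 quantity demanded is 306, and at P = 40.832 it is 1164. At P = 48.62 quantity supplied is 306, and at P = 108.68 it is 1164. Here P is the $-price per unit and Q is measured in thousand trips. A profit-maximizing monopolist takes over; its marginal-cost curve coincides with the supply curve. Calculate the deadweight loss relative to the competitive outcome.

Demand slope = (40.832 − 94.028)/(1164 − 306) = −0.062, so P = 113 − 0.062Q.
Supply slope = (108.68 − 48.62)/(1164 − 306) = 0.07, so P = 27.2 + 0.07Q.
Competitive equilibrium: 113 − 0.062Q = 27.2 + 0.07Q → Q* = 650, P* = 72.7.
Marginal revenue: MR = 113 − 0.124Q. Set MR = MC: 113 − 0.124Q = 27.2 + 0.07Q → Q_m = 442.268.
Price P_m = 113 − 0.062·442.268 = 85.5794; MC(Q_m) = 27.2 + 0.07·442.268 = 58.1588.
Competitive Q* = 650, so ΔQ = 207.732; wedge = 85.5794 − 58.1588 = 27.4206.
DWL = ½ × 207.732 × 27.4206 = $2848.07 thousand.

$2848.07 thousand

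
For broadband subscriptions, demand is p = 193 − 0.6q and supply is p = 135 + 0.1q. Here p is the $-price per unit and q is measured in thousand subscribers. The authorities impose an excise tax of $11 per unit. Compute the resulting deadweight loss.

Competitive equilibrium: 193 − 0.6q = 135 + 0.1q → q* = 82.8571, p* = 143.2857.
With the tax, the buyer price exceeds the seller price by 11: (193 − 0.6q) − (135 + 0.1q) = 11 → q' = 67.1429.
Δq = 82.8571 − 67.1429 = 15.7142; the wedge equals the tax, 11.
DWL = ½ × 15.7142 × 11 = $86.43 thousand.

$86.43 thousand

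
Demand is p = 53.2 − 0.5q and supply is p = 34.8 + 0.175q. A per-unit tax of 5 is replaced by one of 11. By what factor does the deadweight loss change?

Competitive equilibrium: 53.2 − 0.5q = 34.8 + 0.175q → q* = 27.2593, p* = 39.5704.
For a per-unit tax t: Δq = t/0.675, so DWL = ½·t·(t/0.675) = t²/1.35.
At t = 5: DWL = 18.519. At t = 11: DWL = 89.630.
Ratio = (11/5)² = 4.84.

4.84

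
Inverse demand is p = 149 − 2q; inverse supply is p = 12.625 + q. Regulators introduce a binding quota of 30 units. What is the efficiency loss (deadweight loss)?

Competitive equilibrium: 149 − 2q = 12.625 + q → q* = 45.4583, p* = 58.0833.
At q = 30: demand price = 149 − 2·30 = 89; supply price = 12.625 + 1·30 = 42.625.
Δq = 45.4583 − 30 = 15.4583; wedge = 89 − 42.625 = 46.375.
Deadweight loss = ½ × 15.4583 × 46.375 = 358.44.

358.44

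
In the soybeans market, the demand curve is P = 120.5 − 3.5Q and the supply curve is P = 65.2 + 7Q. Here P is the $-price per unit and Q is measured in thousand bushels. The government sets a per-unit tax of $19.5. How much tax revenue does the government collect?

$66.49 thousand

Competitive equilibrium: 120.5 − 3.5Q = 65.2 + 7Q → Q* = 5.2667, P* = 102.0667.
With the tax, the buyer price exceeds the seller price by 19.5: (120.5 − 3.5Q) − (65.2 + 7Q) = 19.5 → Q' = 3.4095.
Tax revenue = 19.5 × 3.4095 = $66.49 thousand.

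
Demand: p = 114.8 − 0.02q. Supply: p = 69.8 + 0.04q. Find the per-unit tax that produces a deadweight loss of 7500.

Competitive equilibrium: 114.8 − 0.02q = 69.8 + 0.04q → q* = 750, p* = 99.8.
A tax t gives Δq = t/0.06 and wedge t, so DWL = t²/0.12.
t²/0.12 = 7500 → t² = 900 → t = 30.

30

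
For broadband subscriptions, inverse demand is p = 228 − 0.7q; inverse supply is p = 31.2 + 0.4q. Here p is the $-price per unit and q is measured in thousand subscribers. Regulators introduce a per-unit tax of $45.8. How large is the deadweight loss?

Competitive equilibrium: 228 − 0.7q = 31.2 + 0.4q → q* = 178.9091, p* = 102.7636.
With the tax, the buyer price exceeds the seller price by 45.8: (228 − 0.7q) − (31.2 + 0.4q) = 45.8 → q' = 137.2727.
Δq = 178.9091 − 137.2727 = 41.6364; the wedge equals the tax, 45.8.
Deadweight loss = ½ × 41.6364 × 45.8 = $953.47 thousand.

$953.47 thousand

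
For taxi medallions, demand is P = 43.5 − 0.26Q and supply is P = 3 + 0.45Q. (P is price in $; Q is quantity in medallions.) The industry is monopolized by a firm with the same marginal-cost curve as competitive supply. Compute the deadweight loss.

$82.99

Competitive equilibrium: 43.5 − 0.26Q = 3 + 0.45Q → Q* = 57.0423, P* = 28.669.
Marginal revenue: MR = 43.5 − 0.52Q. Set MR = MC: 43.5 − 0.52Q = 3 + 0.45Q → Q_m = 41.7526.
Price P_m = 43.5 − 0.26·41.7526 = 32.6443; MC(Q_m) = 3 + 0.45·41.7526 = 21.7887.
Competitive Q* = 57.0423, so ΔQ = 15.2897; wedge = 32.6443 − 21.7887 = 10.8556.
The triangle = ½ × 15.2897 × 10.8556 = $82.99.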